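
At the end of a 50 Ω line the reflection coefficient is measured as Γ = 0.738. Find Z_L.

Z_L ≈ 332 Ω

Z_L = Z_0·(1 + Γ)/(1 − Γ) = 50·(1.74)/(0.262)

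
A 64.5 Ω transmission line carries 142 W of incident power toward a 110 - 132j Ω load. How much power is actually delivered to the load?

P_delivered ≈ 84.2 W

|Γ| = |(45.5 − j132)/(174.5 − j132)| = 0.638
|Γ|² = 0.407
P_refl = |Γ|²·P_inc = 57.8 W, P_del = (1 − |Γ|²)·P_inc = 84.2 W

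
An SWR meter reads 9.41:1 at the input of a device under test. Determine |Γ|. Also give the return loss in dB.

|Γ| ≈ 0.808; return loss ≈ 1.85 dB

|Γ| = (S − 1)/(S + 1) = (9.41 − 1)/(9.41 + 1) = 8.41/10.4
RL = −20·log₁₀|Γ| = −20·log₁₀(0.808)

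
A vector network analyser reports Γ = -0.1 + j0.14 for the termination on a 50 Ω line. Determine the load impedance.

Z_L = Z_0·(1 + Γ)/(1 − Γ) = 50·(0.9 + j0.14)/(1.1 − j0.14)

Z_L ≈ 39.5 + j11.4 Ω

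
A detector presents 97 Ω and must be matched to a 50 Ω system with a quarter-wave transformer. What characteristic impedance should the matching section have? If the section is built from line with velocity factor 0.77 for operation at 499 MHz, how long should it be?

Z_qwt = √(Z_0·R_L) = √(50 × 97) = √4850
λ = 0.77·c/f = 0.463 m, so l = λ/4 = 0.116 m

Z_qwt ≈ 69.6 Ω; length ≈ 11.6 cm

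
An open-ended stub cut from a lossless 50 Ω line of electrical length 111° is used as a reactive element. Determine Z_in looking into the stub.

tan(βl) = -2.61
For an open-ended stub, Z_in = −jZ_0·cot(βl) = −jZ_0/tan(βl)

Z_in ≈ +j19.2 Ω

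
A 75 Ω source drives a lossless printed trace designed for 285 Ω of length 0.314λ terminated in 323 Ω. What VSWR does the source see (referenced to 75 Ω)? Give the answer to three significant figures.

βl = 2π × 0.314 = 113°
tan(βl) = -2.35
Z_in = Z_0·(Z_L + jZ_0·tanβl)/(Z_0 + jZ_L·tanβl) = 260 + j23.5 Ω
Γ_s = (Z_in − Z_s)/(Z_in + Z_s) = (185 + j23.5)/(335 + j23.5), |Γ_s| = 0.556
VSWR = (1 + |Γ_s|)/(1 − |Γ_s|)

VSWR ≈ 3.5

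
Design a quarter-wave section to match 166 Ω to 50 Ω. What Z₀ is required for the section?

Z_qwt = √(Z_0·R_L) = √(50 × 166) = √8300

Z_qwt ≈ 91.1 Ω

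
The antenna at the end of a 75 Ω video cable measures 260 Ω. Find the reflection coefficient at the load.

Γ = 0.552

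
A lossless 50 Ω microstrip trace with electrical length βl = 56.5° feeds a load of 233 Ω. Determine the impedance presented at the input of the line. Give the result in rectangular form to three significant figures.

tan(βl) = tan(56.5°) = 1.51
Z_in = Z_0·(Z_L + jZ_0·tanβl)/(Z_0 + jZ_L·tanβl)
     = 50·(233 + j75.5)/(50 + j352)

Z_in ≈ 15.1 − j30.9 Ω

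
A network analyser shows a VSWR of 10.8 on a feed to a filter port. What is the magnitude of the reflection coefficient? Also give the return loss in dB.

|Γ| ≈ 0.831; return loss ≈ 1.61 dB

|Γ| = (S − 1)/(S + 1) = (10.8 − 1)/(10.8 + 1) = 9.8/11.8
RL = −20·log₁₀|Γ| = −20·log₁₀(0.831)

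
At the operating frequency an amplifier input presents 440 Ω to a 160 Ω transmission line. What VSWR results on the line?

For a purely resistive load, VSWR = R_L/Z_0 or Z_0/R_L (whichever > 1) = 440/160

VSWR ≈ 2.75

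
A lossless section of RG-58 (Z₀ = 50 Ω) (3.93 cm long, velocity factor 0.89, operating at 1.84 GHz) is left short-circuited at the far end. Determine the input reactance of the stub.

λ = v/f = 0.89·c / 1.84 GHz = 0.145 m
βl = 2π·l/λ = 2π × 0.271 = 97.5°
tan(βl) = -7.6
For a short-circuited stub, Z_in = jZ_0·tan(βl)

X_in ≈ -380 Ω (capacitive)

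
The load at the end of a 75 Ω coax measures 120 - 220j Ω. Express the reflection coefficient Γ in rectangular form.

Γ ≈ 0.662 − j0.382

Γ = (Z_L − Z_0)/(Z_L + Z_0) = (45 − j220)/(195 − j220)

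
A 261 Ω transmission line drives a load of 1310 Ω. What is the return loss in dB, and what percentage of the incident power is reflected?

RL ≈ 3.51 dB; 44.6% of incident power reflected

Γ = (1310 − 261)/(1310 + 261) = 0.668
RL = −20·log₁₀(0.668) = 3.51 dB
P_refl/P_inc = |Γ|² = 0.446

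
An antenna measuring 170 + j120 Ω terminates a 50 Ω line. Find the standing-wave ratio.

VSWR ≈ 5.2

Γ = (Z_L − Z_0)/(Z_L + Z_0) = (120 + j120)/(220 + j120)
|Γ| = 170/251 = 0.677
VSWR = (1 + |Γ|)/(1 − |Γ|) = 1.68/0.323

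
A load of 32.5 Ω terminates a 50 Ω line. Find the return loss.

RL ≈ 13.5 dB

Γ = (32.5 − 50)/(32.5 + 50) = -0.212
RL = −20·log₁₀|Γ| = −20·log₁₀(0.212)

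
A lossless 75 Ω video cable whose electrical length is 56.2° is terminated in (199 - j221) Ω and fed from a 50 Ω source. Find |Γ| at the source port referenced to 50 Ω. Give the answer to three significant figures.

|Γ| ≈ 0.66

tan(βl) = 1.49
Z_in = Z_0·(Z_L + jZ_0·tanβl)/(Z_0 + jZ_L·tanβl) = 14.3 − j30.7 Ω
Γ_s = (Z_in − Z_s)/(Z_in + Z_s) = (-35.7 − j30.7)/(64.3 − j30.7), |Γ_s| = 0.66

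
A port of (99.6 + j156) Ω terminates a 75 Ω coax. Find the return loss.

RL ≈ 3.42 dB

Γ = (24.6 + j156)/(174.6 + j156), |Γ| = 0.675
RL = −20·log₁₀|Γ| = −20·log₁₀(0.675)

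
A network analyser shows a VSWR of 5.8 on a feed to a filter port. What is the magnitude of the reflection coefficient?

|Γ| ≈ 0.706

|Γ| = (S − 1)/(S + 1) = (5.8 − 1)/(5.8 + 1) = 4.8/6.8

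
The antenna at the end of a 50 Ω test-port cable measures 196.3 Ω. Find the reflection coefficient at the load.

Γ = (Z_L − Z_0)/(Z_L + Z_0) = (196.3 − 50)/(196.3 + 50) = 146.3/246.3

Γ = 0.594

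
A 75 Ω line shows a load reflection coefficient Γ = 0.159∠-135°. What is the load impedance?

Z_L = Z_0·(1 + Γ)/(1 − Γ) = 75·(0.888 − j0.112)/(1.11 + j0.112)

Z_L ≈ 58.5 − j13.5 Ω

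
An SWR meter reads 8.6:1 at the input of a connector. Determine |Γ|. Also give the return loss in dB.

|Γ| ≈ 0.792; return loss ≈ 2.03 dB

|Γ| = (S − 1)/(S + 1) = (8.6 − 1)/(8.6 + 1) = 7.6/9.6
RL = −20·log₁₀|Γ| = −20·log₁₀(0.792)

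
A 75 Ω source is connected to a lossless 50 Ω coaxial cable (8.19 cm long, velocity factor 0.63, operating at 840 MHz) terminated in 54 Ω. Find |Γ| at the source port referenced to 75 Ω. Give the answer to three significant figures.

|Γ| ≈ 0.209

λ = v/f = 0.63·c / 840 MHz = 0.225 m
βl = 2π·l/λ = 2π × 0.364 = 131°
tan(βl) = -1.15
Z_in = Z_0·(Z_L + jZ_0·tanβl)/(Z_0 + jZ_L·tanβl) = 49.3 + j3.76 Ω
Γ_s = (Z_in − Z_s)/(Z_in + Z_s) = (-25.7 + j3.76)/(124 + j3.76), |Γ_s| = 0.209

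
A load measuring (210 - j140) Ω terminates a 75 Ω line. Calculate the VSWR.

VSWR ≈ 4.16

Γ = (Z_L − Z_0)/(Z_L + Z_0) = (135 − j140)/(285 − j140)
|Γ| = 194/318 = 0.612
VSWR = (1 + |Γ|)/(1 − |Γ|) = 1.61/0.388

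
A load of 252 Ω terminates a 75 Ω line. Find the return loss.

Γ = (252 − 75)/(252 + 75) = 0.541
RL = −20·log₁₀|Γ| = −20·log₁₀(0.541)

RL ≈ 5.33 dB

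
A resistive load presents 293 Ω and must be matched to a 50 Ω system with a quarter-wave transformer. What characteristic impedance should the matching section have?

Z_qwt = √(Z_0·R_L) = √(50 × 293) = √14650

Z_qwt ≈ 121 Ω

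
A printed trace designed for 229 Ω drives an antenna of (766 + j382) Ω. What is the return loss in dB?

Γ = (537 + j382)/(995 + j382), |Γ| = 0.618
RL = −20·log₁₀|Γ| = −20·log₁₀(0.618)

RL ≈ 4.18 dB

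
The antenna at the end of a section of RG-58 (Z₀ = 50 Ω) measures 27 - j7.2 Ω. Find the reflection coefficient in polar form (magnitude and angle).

Γ = (Z_L − Z_0)/(Z_L + Z_0) = (-23 − j7.2)/(77 − j7.2)
|Γ| = 24.1/77.3 = 0.312

Γ ≈ 0.312 ∠ -157°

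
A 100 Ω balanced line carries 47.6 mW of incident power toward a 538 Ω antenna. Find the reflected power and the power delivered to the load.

Γ = (538 − 100)/(538 + 100) = 0.687
|Γ|² = 0.471
P_refl = |Γ|²·P_inc = 22.4 mW, P_del = (1 − |Γ|²)·P_inc = 25.2 mW

P_reflected ≈ 22.4 mW; P_delivered ≈ 25.2 mW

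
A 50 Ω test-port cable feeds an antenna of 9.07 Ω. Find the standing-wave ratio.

For a purely resistive load, VSWR = R_L/Z_0 or Z_0/R_L (whichever > 1) = 50/9.07

VSWR ≈ 5.51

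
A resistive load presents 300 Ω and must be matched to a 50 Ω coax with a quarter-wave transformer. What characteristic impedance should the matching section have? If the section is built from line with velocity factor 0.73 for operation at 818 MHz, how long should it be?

Z_qwt ≈ 122 Ω; length ≈ 6.69 cm

Z_qwt = √(Z_0·R_L) = √(50 × 300) = √15000
λ = 0.73·c/f = 0.268 m, so l = λ/4 = 0.0669 m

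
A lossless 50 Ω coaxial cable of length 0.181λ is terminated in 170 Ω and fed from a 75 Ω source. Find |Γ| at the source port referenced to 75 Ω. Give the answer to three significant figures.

|Γ| ≈ 0.644

βl = 2π × 0.181 = 65.2°
tan(βl) = 2.16
Z_in = Z_0·(Z_L + jZ_0·tanβl)/(Z_0 + jZ_L·tanβl) = 17.5 − j20.8 Ω
Γ_s = (Z_in − Z_s)/(Z_in + Z_s) = (-57.5 − j20.8)/(92.5 − j20.8), |Γ_s| = 0.644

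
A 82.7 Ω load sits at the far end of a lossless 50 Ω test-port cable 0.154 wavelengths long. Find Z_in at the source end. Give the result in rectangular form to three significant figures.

Z_in ≈ 38 − j18.6 Ω

βl = 2π × 0.154 = 55.4°
tan(βl) = tan(55.4°) = 1.45
Z_in = Z_0·(Z_L + jZ_0·tanβl)/(Z_0 + jZ_L·tanβl)
     = 50·(82.7 + j72.6)/(50 + j120)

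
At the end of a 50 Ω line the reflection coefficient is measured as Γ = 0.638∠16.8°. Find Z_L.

Z_L = Z_0·(1 + Γ)/(1 − Γ) = 50·(1.61 + j0.184)/(0.389 − j0.184)

Z_L ≈ 160 + j99.4 Ω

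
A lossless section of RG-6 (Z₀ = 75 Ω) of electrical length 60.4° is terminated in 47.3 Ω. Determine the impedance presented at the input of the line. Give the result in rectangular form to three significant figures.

tan(βl) = tan(60.4°) = 1.76
Z_in = Z_0·(Z_L + jZ_0·tanβl)/(Z_0 + jZ_L·tanβl)
     = 75·(47.3 + j132)/(75 + j83.3)

Z_in ≈ 86.8 + j35.6 Ω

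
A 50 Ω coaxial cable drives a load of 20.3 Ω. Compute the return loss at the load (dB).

RL ≈ 7.48 dB

Γ = (20.3 − 50)/(20.3 + 50) = -0.422
RL = −20·log₁₀|Γ| = −20·log₁₀(0.422)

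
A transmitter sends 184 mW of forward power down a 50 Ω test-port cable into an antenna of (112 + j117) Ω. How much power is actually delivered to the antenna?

|Γ| = |(62 + j117)/(162 + j117)| = 0.663
|Γ|² = 0.439
P_refl = |Γ|²·P_inc = 80.8 mW, P_del = (1 − |Γ|²)·P_inc = 103 mW

P_delivered ≈ 103 mW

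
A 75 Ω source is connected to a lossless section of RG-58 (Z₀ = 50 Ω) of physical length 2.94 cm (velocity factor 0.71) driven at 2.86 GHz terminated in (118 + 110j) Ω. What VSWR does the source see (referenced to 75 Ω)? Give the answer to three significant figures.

λ = v/f = 0.71·c / 2.86 GHz = 0.0745 m
βl = 2π·l/λ = 2π × 0.395 = 142°
tan(βl) = -0.778
Z_in = Z_0·(Z_L + jZ_0·tanβl)/(Z_0 + jZ_L·tanβl) = 17.7 + j38.2 Ω
Γ_s = (Z_in − Z_s)/(Z_in + Z_s) = (-57.3 + j38.2)/(92.7 + j38.2), |Γ_s| = 0.687
VSWR = (1 + |Γ_s|)/(1 − |Γ_s|)

VSWR ≈ 5.4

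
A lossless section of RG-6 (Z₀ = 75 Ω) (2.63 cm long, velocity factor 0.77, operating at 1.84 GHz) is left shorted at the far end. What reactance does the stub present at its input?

X_in ≈ 288 Ω (inductive)

λ = v/f = 0.77·c / 1.84 GHz = 0.126 m
βl = 2π·l/λ = 2π × 0.209 = 75.4°
tan(βl) = 3.84
For a shorted stub, Z_in = jZ_0·tan(βl)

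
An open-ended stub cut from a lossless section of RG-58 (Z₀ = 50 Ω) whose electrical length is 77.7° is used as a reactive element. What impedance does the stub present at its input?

tan(βl) = 4.59
For an open-ended stub, Z_in = −jZ_0·cot(βl) = −jZ_0/tan(βl)

Z_in ≈ −j10.9 Ω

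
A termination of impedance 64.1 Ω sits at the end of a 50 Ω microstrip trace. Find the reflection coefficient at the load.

Γ = (Z_L − Z_0)/(Z_L + Z_0) = (64.1 − 50)/(64.1 + 50) = 14.1/114.1

Γ = 0.124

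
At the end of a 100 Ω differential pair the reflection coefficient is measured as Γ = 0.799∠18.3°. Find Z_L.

Z_L = Z_0·(1 + Γ)/(1 − Γ) = 100·(1.76 + j0.251)/(0.241 − j0.251)

Z_L ≈ 298 + j414 Ω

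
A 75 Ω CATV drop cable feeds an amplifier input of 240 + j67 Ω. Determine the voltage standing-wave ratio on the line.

Γ = (Z_L − Z_0)/(Z_L + Z_0) = (165 + j67)/(315 + j67)
|Γ| = 178/322 = 0.553
VSWR = (1 + |Γ|)/(1 − |Γ|) = 1.55/0.447

VSWR ≈ 3.47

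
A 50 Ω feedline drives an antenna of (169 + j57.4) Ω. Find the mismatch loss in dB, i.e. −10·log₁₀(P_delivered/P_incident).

Γ = (119 + j57.4)/(219 + j57.4), |Γ| = 0.584
|Γ|² = 0.341, so P_del/P_inc = 1 − |Γ|² = 0.659
ML = −10·log₁₀(1 − |Γ|²)

mismatch loss ≈ 1.81 dB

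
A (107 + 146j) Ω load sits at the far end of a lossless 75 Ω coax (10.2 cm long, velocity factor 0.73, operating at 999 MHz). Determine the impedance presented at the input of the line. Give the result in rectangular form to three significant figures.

λ = v/f = 0.73·c / 999 MHz = 0.219 m
βl = 2π·l/λ = 2π × 0.465 = 168°
tan(βl) = tan(168°) = -0.222
Z_in = Z_0·(Z_L + jZ_0·tanβl)/(Z_0 + jZ_L·tanβl)
     = 75·(107 + j129)/(107 − j23.7)

Z_in ≈ 52.2 + j102 Ω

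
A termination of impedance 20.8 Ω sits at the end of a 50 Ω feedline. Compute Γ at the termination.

Γ = (Z_L − Z_0)/(Z_L + Z_0) = (20.8 − 50)/(20.8 + 50) = -29.2/70.8

Γ = -0.412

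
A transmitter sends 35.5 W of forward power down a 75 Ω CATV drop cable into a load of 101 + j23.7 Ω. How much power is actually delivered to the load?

P_delivered ≈ 34.1 W

|Γ| = |(26 + j23.7)/(176 + j23.7)| = 0.198
|Γ|² = 0.0392
P_refl = |Γ|²·P_inc = 1.39 W, P_del = (1 − |Γ|²)·P_inc = 34.1 W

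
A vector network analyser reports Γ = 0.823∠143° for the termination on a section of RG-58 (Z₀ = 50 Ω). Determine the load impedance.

Z_L ≈ 5.39 + j16.6 Ω

Z_L = Z_0·(1 + Γ)/(1 − Γ) = 50·(0.343 + j0.495)/(1.66 − j0.495)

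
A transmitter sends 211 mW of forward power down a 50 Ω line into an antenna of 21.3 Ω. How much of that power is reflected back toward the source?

P_reflected ≈ 34.2 mW

Γ = (21.3 − 50)/(21.3 + 50) = -0.403
|Γ|² = 0.162
P_refl = |Γ|²·P_inc = 34.2 mW, P_del = (1 − |Γ|²)·P_inc = 177 mW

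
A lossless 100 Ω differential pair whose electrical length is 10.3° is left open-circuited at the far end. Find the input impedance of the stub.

Z_in ≈ −j550 Ω

tan(βl) = 0.182
For an open-circuited stub, Z_in = −jZ_0·cot(βl) = −jZ_0/tan(βl)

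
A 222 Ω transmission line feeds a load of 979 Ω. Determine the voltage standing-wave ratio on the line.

VSWR ≈ 4.41

For a purely resistive load, VSWR = R_L/Z_0 or Z_0/R_L (whichever > 1) = 979/222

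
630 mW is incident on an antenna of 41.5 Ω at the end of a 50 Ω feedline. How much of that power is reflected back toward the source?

Γ = (41.5 − 50)/(41.5 + 50) = -0.0929
|Γ|² = 0.00863
P_refl = |Γ|²·P_inc = 5.44 mW, P_del = (1 − |Γ|²)·P_inc = 625 mW

P_reflected ≈ 5.44 mW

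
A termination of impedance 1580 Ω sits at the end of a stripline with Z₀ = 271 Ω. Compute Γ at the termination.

Γ = (Z_L − Z_0)/(Z_L + Z_0) = (1580 − 271)/(1580 + 271) = 1309/1851

Γ = 0.707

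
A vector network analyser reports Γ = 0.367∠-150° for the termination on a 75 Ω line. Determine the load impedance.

Z_L = Z_0·(1 + Γ)/(1 − Γ) = 75·(0.682 − j0.183)/(1.32 + j0.183)

Z_L ≈ 36.7 − j15.5 Ω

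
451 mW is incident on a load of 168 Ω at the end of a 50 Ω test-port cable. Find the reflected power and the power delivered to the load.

P_reflected ≈ 132 mW; P_delivered ≈ 319 mW

Γ = (168 − 50)/(168 + 50) = 0.541
|Γ|² = 0.293
P_refl = |Γ|²·P_inc = 132 mW, P_del = (1 − |Γ|²)·P_inc = 319 mW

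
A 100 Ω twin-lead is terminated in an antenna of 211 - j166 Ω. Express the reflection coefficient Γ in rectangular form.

Γ ≈ 0.5 − j0.267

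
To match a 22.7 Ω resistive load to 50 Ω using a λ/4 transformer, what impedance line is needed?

Z_qwt ≈ 33.7 Ω

Z_qwt = √(Z_0·R_L) = √(50 × 22.7) = √1135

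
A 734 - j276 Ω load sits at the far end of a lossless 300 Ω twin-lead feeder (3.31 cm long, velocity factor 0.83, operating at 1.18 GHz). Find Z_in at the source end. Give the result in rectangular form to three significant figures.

λ = v/f = 0.83·c / 1.18 GHz = 0.211 m
βl = 2π·l/λ = 2π × 0.157 = 56.5°
tan(βl) = tan(56.5°) = 1.51
Z_in = Z_0·(Z_L + jZ_0·tanβl)/(Z_0 + jZ_L·tanβl)
     = 300·(734 + j177)/(717 + j1110)

Z_in ≈ 124 − j118 Ω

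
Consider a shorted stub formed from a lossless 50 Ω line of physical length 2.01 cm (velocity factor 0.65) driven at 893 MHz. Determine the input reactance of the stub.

λ = v/f = 0.65·c / 893 MHz = 0.218 m
βl = 2π·l/λ = 2π × 0.092 = 33.1°
tan(βl) = 0.653
For a shorted stub, Z_in = jZ_0·tan(βl)

X_in ≈ 32.6 Ω (inductive)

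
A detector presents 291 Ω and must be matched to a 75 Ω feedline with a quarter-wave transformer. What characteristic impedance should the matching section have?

Z_qwt = √(Z_0·R_L) = √(75 × 291) = √21820

Z_qwt ≈ 148 Ω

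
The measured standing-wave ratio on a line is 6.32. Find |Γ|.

|Γ| ≈ 0.727

|Γ| = (S − 1)/(S + 1) = (6.32 − 1)/(6.32 + 1) = 5.32/7.32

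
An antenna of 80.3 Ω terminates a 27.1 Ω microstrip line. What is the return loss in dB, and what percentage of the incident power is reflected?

RL ≈ 6.1 dB; 24.5% of incident power reflected

Γ = (80.3 − 27.1)/(80.3 + 27.1) = 0.495
RL = −20·log₁₀(0.495) = 6.1 dB
P_refl/P_inc = |Γ|² = 0.245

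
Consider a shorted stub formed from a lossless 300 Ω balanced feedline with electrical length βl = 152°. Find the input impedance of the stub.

tan(βl) = -0.532
For a shorted stub, Z_in = jZ_0·tan(βl)

Z_in ≈ −j160 Ω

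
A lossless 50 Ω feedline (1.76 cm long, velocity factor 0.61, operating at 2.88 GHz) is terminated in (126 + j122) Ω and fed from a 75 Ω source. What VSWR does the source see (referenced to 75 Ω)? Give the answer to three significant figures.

VSWR ≈ 7.62

λ = v/f = 0.61·c / 2.88 GHz = 0.0635 m
βl = 2π·l/λ = 2π × 0.277 = 99.7°
tan(βl) = -5.84
Z_in = Z_0·(Z_L + jZ_0·tanβl)/(Z_0 + jZ_L·tanβl) = 9.85 − j1.65 Ω
Γ_s = (Z_in − Z_s)/(Z_in + Z_s) = (-65.2 − j1.65)/(84.8 − j1.65), |Γ_s| = 0.768
VSWR = (1 + |Γ_s|)/(1 − |Γ_s|)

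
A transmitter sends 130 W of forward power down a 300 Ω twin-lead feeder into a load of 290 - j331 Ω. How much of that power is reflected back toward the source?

P_reflected ≈ 31.1 W

|Γ| = |(-10 − j331)/(590 − j331)| = 0.49
|Γ|² = 0.24
P_refl = |Γ|²·P_inc = 31.1 W, P_del = (1 − |Γ|²)·P_inc = 98.9 W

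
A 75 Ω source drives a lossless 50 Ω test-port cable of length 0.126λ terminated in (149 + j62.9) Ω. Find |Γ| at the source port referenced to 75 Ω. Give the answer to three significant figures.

βl = 2π × 0.126 = 45.4°
tan(βl) = 1.01
Z_in = Z_0·(Z_L + jZ_0·tanβl)/(Z_0 + jZ_L·tanβl) = 32.9 − j52.4 Ω
Γ_s = (Z_in − Z_s)/(Z_in + Z_s) = (-42.1 − j52.4)/(108 − j52.4), |Γ_s| = 0.56

|Γ| ≈ 0.56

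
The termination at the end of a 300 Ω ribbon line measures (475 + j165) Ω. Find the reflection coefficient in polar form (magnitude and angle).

Γ ≈ 0.304 ∠ 31.3°

Γ = (Z_L − Z_0)/(Z_L + Z_0) = (175 + j165)/(775 + j165)
|Γ| = 241/792 = 0.304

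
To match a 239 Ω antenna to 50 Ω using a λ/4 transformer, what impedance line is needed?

Z_qwt ≈ 109 Ω

Z_qwt = √(Z_0·R_L) = √(50 × 239) = √11950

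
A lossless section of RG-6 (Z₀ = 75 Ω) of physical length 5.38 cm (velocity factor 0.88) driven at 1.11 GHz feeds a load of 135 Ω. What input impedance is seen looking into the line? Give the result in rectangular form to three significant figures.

λ = v/f = 0.88·c / 1.11 GHz = 0.238 m
βl = 2π·l/λ = 2π × 0.226 = 81.4°
tan(βl) = tan(81.4°) = 6.64
Z_in = Z_0·(Z_L + jZ_0·tanβl)/(Z_0 + jZ_L·tanβl)
     = 75·(135 + j498)/(75 + j896)

Z_in ≈ 42.3 − j7.76 Ω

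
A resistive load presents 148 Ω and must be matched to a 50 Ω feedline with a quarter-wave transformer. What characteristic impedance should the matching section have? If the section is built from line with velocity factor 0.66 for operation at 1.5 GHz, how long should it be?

Z_qwt ≈ 86 Ω; length ≈ 3.3 cm

Z_qwt = √(Z_0·R_L) = √(50 × 148) = √7400
λ = 0.66·c/f = 0.132 m, so l = λ/4 = 0.033 m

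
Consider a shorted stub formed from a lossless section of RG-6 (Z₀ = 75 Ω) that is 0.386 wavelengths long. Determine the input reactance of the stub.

X_in ≈ -65.3 Ω (capacitive)

βl = 2π × 0.386 = 139°
tan(βl) = -0.871
For a shorted stub, Z_in = jZ_0·tan(βl)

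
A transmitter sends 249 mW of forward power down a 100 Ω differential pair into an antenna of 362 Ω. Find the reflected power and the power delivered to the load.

P_reflected ≈ 80.1 mW; P_delivered ≈ 169 mW

Γ = (362 − 100)/(362 + 100) = 0.567
|Γ|² = 0.322
P_refl = |Γ|²·P_inc = 80.1 mW, P_del = (1 − |Γ|²)·P_inc = 169 mW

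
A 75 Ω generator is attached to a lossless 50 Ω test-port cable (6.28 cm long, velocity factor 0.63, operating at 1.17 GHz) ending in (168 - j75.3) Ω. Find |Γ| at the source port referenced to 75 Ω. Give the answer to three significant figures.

λ = v/f = 0.63·c / 1.17 GHz = 0.162 m
βl = 2π·l/λ = 2π × 0.389 = 140°
tan(βl) = -0.84
Z_in = Z_0·(Z_L + jZ_0·tanβl)/(Z_0 + jZ_L·tanβl) = 35.6 + j62.8 Ω
Γ_s = (Z_in − Z_s)/(Z_in + Z_s) = (-39.4 + j62.8)/(111 + j62.8), |Γ_s| = 0.583

|Γ| ≈ 0.583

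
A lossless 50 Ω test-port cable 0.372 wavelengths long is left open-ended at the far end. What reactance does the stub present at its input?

X_in ≈ 48.1 Ω (inductive)

βl = 2π × 0.372 = 134°
tan(βl) = -1.04
For an open-ended stub, Z_in = −jZ_0·cot(βl) = −jZ_0/tan(βl)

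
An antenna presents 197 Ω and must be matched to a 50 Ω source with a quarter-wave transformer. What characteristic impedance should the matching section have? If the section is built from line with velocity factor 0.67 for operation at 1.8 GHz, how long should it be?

Z_qwt = √(Z_0·R_L) = √(50 × 197) = √9850
λ = 0.67·c/f = 0.112 m, so l = λ/4 = 0.0279 m

Z_qwt ≈ 99.2 Ω; length ≈ 2.79 cm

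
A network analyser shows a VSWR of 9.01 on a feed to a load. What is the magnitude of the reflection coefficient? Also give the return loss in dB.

|Γ| ≈ 0.8; return loss ≈ 1.94 dB

|Γ| = (S − 1)/(S + 1) = (9.01 − 1)/(9.01 + 1) = 8.01/10
RL = −20·log₁₀|Γ| = −20·log₁₀(0.8)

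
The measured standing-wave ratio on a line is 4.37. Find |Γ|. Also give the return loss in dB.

|Γ| = (S − 1)/(S + 1) = (4.37 − 1)/(4.37 + 1) = 3.37/5.37
RL = −20·log₁₀|Γ| = −20·log₁₀(0.628)

|Γ| ≈ 0.628; return loss ≈ 4.05 dB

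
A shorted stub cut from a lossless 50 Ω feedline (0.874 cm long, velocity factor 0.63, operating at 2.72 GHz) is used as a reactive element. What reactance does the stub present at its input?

λ = v/f = 0.63·c / 2.72 GHz = 0.0695 m
βl = 2π·l/λ = 2π × 0.126 = 45.3°
tan(βl) = 1.01
For a shorted stub, Z_in = jZ_0·tan(βl)

X_in ≈ 50.5 Ω (inductive)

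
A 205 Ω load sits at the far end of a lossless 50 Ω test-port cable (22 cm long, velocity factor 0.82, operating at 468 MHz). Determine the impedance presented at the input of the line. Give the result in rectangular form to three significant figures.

Z_in ≈ 42.8 + j70.4 Ω

λ = v/f = 0.82·c / 468 MHz = 0.526 m
βl = 2π·l/λ = 2π × 0.419 = 151°
tan(βl) = tan(151°) = -0.562
Z_in = Z_0·(Z_L + jZ_0·tanβl)/(Z_0 + jZ_L·tanβl)
     = 50·(205 − j28.1)/(50 − j115)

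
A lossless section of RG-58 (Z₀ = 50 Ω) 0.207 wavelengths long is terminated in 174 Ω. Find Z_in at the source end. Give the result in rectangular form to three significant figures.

Z_in ≈ 15.4 − j12.6 Ω

βl = 2π × 0.207 = 74.5°
tan(βl) = tan(74.5°) = 3.61
Z_in = Z_0·(Z_L + jZ_0·tanβl)/(Z_0 + jZ_L·tanβl)
     = 50·(174 + j181)/(50 + j628)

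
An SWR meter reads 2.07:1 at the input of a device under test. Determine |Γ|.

|Γ| ≈ 0.349

|Γ| = (S − 1)/(S + 1) = (2.07 − 1)/(2.07 + 1) = 1.07/3.07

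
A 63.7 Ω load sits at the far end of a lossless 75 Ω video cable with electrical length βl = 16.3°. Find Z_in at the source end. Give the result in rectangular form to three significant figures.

Z_in ≈ 65.1 + j5.76 Ω

tan(βl) = tan(16.3°) = 0.292
Z_in = Z_0·(Z_L + jZ_0·tanβl)/(Z_0 + jZ_L·tanβl)
     = 75·(63.7 + j21.9)/(75 + j18.6)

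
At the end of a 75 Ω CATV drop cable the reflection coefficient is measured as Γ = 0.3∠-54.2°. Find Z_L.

Z_L = Z_0·(1 + Γ)/(1 − Γ) = 75·(1.18 − j0.243)/(0.825 + j0.243)

Z_L ≈ 92.4 − j49.4 Ω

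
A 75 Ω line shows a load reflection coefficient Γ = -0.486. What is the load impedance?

Z_L = Z_0·(1 + Γ)/(1 − Γ) = 75·(0.514)/(1.49)

Z_L ≈ 25.9 Ω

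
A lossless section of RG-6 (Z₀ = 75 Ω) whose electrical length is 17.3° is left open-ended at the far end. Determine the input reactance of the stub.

tan(βl) = 0.311
For an open-ended stub, Z_in = −jZ_0·cot(βl) = −jZ_0/tan(βl)

X_in ≈ -241 Ω (capacitive)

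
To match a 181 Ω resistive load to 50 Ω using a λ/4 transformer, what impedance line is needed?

Z_qwt = √(Z_0·R_L) = √(50 × 181) = √9050

Z_qwt ≈ 95.1 Ω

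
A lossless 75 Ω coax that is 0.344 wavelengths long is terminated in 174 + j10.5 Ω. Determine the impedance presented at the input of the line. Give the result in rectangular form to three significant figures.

βl = 2π × 0.344 = 124°
tan(βl) = tan(124°) = -1.49
Z_in = Z_0·(Z_L + jZ_0·tanβl)/(Z_0 + jZ_L·tanβl)
     = 75·(174 − j101)/(90.7 − j260)

Z_in ≈ 41.8 + j35.7 Ω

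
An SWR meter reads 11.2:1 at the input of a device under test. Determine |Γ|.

|Γ| ≈ 0.836

|Γ| = (S − 1)/(S + 1) = (11.2 − 1)/(11.2 + 1) = 10.2/12.2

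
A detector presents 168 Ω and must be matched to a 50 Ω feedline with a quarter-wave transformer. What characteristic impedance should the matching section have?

Z_qwt = √(Z_0·R_L) = √(50 × 168) = √8400

Z_qwt ≈ 91.7 Ω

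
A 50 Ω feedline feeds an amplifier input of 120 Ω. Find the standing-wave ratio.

VSWR ≈ 2.4

For a purely resistive load, VSWR = R_L/Z_0 or Z_0/R_L (whichever > 1) = 120/50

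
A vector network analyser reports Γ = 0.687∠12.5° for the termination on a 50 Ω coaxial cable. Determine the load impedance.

Z_L ≈ 202 + j114 Ω

Z_L = Z_0·(1 + Γ)/(1 − Γ) = 50·(1.67 + j0.149)/(0.329 − j0.149)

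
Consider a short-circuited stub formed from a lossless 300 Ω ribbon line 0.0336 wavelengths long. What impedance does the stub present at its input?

Z_in ≈ +j64.3 Ω

βl = 2π × 0.0336 = 12.1°
tan(βl) = 0.214
For a short-circuited stub, Z_in = jZ_0·tan(βl)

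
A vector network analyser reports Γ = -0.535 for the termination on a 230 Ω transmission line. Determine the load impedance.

Z_L = Z_0·(1 + Γ)/(1 − Γ) = 230·(0.465)/(1.54)

Z_L ≈ 69.7 Ω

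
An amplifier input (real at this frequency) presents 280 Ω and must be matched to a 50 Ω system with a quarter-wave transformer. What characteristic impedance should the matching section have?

Z_qwt ≈ 118 Ω

Z_qwt = √(Z_0·R_L) = √(50 × 280) = √14000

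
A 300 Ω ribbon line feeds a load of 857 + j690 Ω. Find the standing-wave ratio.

Γ = (Z_L − Z_0)/(Z_L + Z_0) = (557 + j690)/(1157 + j690)
|Γ| = 887/1350 = 0.658
VSWR = (1 + |Γ|)/(1 − |Γ|) = 1.66/0.342

VSWR ≈ 4.85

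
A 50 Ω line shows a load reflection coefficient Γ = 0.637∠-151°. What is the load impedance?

Z_L = Z_0·(1 + Γ)/(1 − Γ) = 50·(0.443 − j0.309)/(1.56 + j0.309)

Z_L ≈ 11.8 − j12.3 Ω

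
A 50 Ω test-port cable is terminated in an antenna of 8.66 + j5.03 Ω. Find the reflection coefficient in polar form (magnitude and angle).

Γ = (Z_L − Z_0)/(Z_L + Z_0) = (-41.34 + j5.03)/(58.66 + j5.03)
|Γ| = 41.6/58.9 = 0.707

Γ ≈ 0.707 ∠ 168°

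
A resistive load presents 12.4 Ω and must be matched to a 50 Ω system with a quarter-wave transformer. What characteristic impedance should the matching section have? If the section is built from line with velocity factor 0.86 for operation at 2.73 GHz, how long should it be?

Z_qwt ≈ 24.9 Ω; length ≈ 2.36 cm

Z_qwt = √(Z_0·R_L) = √(50 × 12.4) = √620
λ = 0.86·c/f = 0.0945 m, so l = λ/4 = 0.0236 m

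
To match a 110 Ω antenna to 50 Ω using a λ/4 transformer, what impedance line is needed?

Z_qwt ≈ 74.2 Ω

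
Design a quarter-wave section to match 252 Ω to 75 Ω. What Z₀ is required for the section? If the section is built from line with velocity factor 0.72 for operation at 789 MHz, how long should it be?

Z_qwt ≈ 137 Ω; length ≈ 6.84 cm

Z_qwt = √(Z_0·R_L) = √(75 × 252) = √18900
λ = 0.72·c/f = 0.274 m, so l = λ/4 = 0.0684 m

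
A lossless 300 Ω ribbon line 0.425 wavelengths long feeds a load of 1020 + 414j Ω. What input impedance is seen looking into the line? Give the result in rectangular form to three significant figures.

Z_in ≈ 218 + j375 Ω

βl = 2π × 0.425 = 153°
tan(βl) = tan(153°) = -0.51
Z_in = Z_0·(Z_L + jZ_0·tanβl)/(Z_0 + jZ_L·tanβl)
     = 300·(1020 + j261)/(511 − j520)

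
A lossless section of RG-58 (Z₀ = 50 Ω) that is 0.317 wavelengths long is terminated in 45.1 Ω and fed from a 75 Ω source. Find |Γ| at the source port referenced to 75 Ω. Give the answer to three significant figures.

βl = 2π × 0.317 = 114°
tan(βl) = -2.23
Z_in = Z_0·(Z_L + jZ_0·tanβl)/(Z_0 + jZ_L·tanβl) = 53.4 − j4.11 Ω
Γ_s = (Z_in − Z_s)/(Z_in + Z_s) = (-21.6 − j4.11)/(128 − j4.11), |Γ_s| = 0.171

|Γ| ≈ 0.171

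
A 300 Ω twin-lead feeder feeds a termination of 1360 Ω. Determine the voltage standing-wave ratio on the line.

For a purely resistive load, VSWR = R_L/Z_0 or Z_0/R_L (whichever > 1) = 1360/300

VSWR ≈ 4.53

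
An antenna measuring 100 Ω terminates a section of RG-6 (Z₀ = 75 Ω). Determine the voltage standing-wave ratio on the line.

VSWR ≈ 1.33

For a purely resistive load, VSWR = R_L/Z_0 or Z_0/R_L (whichever > 1) = 100/75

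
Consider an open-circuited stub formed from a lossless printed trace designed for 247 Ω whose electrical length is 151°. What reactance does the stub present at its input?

X_in ≈ 446 Ω (inductive)

tan(βl) = -0.554
For an open-circuited stub, Z_in = −jZ_0·cot(βl) = −jZ_0/tan(βl)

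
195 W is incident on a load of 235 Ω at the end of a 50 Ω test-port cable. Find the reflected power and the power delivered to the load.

Γ = (235 − 50)/(235 + 50) = 0.649
|Γ|² = 0.421
P_refl = |Γ|²·P_inc = 82.2 W, P_del = (1 − |Γ|²)·P_inc = 113 W

P_reflected ≈ 82.2 W; P_delivered ≈ 113 W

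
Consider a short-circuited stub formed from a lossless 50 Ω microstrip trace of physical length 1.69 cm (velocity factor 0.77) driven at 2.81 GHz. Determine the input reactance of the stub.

λ = v/f = 0.77·c / 2.81 GHz = 0.0822 m
βl = 2π·l/λ = 2π × 0.206 = 74°
tan(βl) = 3.49
For a short-circuited stub, Z_in = jZ_0·tan(βl)

X_in ≈ 174 Ω (inductive)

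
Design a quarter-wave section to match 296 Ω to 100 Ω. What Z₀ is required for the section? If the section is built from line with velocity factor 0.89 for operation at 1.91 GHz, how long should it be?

Z_qwt = √(Z_0·R_L) = √(100 × 296) = √29600
λ = 0.89·c/f = 0.14 m, so l = λ/4 = 0.0349 m

Z_qwt ≈ 172 Ω; length ≈ 3.49 cm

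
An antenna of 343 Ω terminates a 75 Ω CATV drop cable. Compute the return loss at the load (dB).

Γ = (343 − 75)/(343 + 75) = 0.641
RL = −20·log₁₀|Γ| = −20·log₁₀(0.641)

RL ≈ 3.86 dB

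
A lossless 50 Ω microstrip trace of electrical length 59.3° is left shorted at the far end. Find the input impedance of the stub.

tan(βl) = 1.68
For a shorted stub, Z_in = jZ_0·tan(βl)

Z_in ≈ +j84.2 Ω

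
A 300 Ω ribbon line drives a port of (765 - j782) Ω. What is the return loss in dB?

RL ≈ 3.24 dB

Γ = (465 − j782)/(1065 − j782), |Γ| = 0.689
RL = −20·log₁₀|Γ| = −20·log₁₀(0.689)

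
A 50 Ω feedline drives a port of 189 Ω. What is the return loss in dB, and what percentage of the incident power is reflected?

Γ = (189 − 50)/(189 + 50) = 0.582
RL = −20·log₁₀(0.582) = 4.71 dB
P_refl/P_inc = |Γ|² = 0.338

RL ≈ 4.71 dB; 33.8% of incident power reflected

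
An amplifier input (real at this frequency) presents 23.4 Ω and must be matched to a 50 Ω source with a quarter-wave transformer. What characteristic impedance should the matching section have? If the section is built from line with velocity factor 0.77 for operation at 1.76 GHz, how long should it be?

Z_qwt ≈ 34.2 Ω; length ≈ 3.28 cm

Z_qwt = √(Z_0·R_L) = √(50 × 23.4) = √1170
λ = 0.77·c/f = 0.131 m, so l = λ/4 = 0.0328 m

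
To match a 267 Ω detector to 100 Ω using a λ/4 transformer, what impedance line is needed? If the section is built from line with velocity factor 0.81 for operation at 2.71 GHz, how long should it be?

Z_qwt = √(Z_0·R_L) = √(100 × 267) = √26700
λ = 0.81·c/f = 0.0897 m, so l = λ/4 = 0.0224 m

Z_qwt ≈ 163 Ω; length ≈ 2.24 cm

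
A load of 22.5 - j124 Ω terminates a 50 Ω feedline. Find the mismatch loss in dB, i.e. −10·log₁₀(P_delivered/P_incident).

Γ = (-27.5 − j124)/(72.5 − j124), |Γ| = 0.884
|Γ|² = 0.782, so P_del/P_inc = 1 − |Γ|² = 0.218
ML = −10·log₁₀(1 − |Γ|²)

mismatch loss ≈ 6.61 dB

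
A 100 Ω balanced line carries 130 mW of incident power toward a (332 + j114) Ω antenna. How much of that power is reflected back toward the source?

P_reflected ≈ 43.5 mW

|Γ| = |(232 + j114)/(432 + j114)| = 0.579
|Γ|² = 0.335
P_refl = |Γ|²·P_inc = 43.5 mW, P_del = (1 − |Γ|²)·P_inc = 86.5 mW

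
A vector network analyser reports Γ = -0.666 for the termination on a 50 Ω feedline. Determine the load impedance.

Z_L ≈ 10 Ω

Z_L = Z_0·(1 + Γ)/(1 − Γ) = 50·(0.334)/(1.67)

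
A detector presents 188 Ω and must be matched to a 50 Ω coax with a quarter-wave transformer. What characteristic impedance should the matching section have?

Z_qwt = √(Z_0·R_L) = √(50 × 188) = √9400

Z_qwt ≈ 97 Ω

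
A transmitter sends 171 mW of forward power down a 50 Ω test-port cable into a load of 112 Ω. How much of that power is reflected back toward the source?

P_reflected ≈ 25 mW

Γ = (112 − 50)/(112 + 50) = 0.383
|Γ|² = 0.146
P_refl = |Γ|²·P_inc = 25 mW, P_del = (1 − |Γ|²)·P_inc = 146 mW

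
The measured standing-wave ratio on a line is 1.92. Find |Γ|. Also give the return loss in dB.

|Γ| = (S − 1)/(S + 1) = (1.92 − 1)/(1.92 + 1) = 0.92/2.92
RL = −20·log₁₀|Γ| = −20·log₁₀(0.315)

|Γ| ≈ 0.315; return loss ≈ 10 dB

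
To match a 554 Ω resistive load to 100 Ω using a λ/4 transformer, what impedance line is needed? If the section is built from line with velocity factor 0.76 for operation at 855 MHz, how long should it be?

Z_qwt = √(Z_0·R_L) = √(100 × 554) = √55400
λ = 0.76·c/f = 0.267 m, so l = λ/4 = 0.0667 m

Z_qwt ≈ 235 Ω; length ≈ 6.67 cm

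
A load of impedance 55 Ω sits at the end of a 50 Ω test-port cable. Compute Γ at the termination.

Γ = (Z_L − Z_0)/(Z_L + Z_0) = (55 − 50)/(55 + 50) = 5/105

Γ = 0.0476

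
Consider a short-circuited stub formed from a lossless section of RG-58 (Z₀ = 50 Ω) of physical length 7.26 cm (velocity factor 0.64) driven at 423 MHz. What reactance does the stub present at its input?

λ = v/f = 0.64·c / 423 MHz = 0.454 m
βl = 2π·l/λ = 2π × 0.16 = 57.6°
tan(βl) = 1.57
For a short-circuited stub, Z_in = jZ_0·tan(βl)

X_in ≈ 78.7 Ω (inductive)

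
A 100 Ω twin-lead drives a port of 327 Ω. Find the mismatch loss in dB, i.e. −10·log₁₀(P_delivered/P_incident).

mismatch loss ≈ 1.44 dB

Γ = (327 − 100)/(327 + 100) = 0.532
|Γ|² = 0.283, so P_del/P_inc = 1 − |Γ|² = 0.717
ML = −10·log₁₀(1 − |Γ|²)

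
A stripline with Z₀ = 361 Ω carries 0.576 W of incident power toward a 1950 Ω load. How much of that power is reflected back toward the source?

Γ = (1950 − 361)/(1950 + 361) = 0.688
|Γ|² = 0.473
P_refl = |Γ|²·P_inc = 0.272 W, P_del = (1 − |Γ|²)·P_inc = 0.304 W

P_reflected ≈ 0.272 W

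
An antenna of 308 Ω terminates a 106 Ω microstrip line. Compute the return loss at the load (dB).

RL ≈ 6.23 dB

Γ = (308 − 106)/(308 + 106) = 0.488
RL = −20·log₁₀|Γ| = −20·log₁₀(0.488)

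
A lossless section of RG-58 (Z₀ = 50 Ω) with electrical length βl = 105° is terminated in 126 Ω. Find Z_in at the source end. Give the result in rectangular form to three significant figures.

tan(βl) = tan(105°) = -3.73
Z_in = Z_0·(Z_L + jZ_0·tanβl)/(Z_0 + jZ_L·tanβl)
     = 50·(126 − j187)/(50 − j470)

Z_in ≈ 21 + j11.2 Ω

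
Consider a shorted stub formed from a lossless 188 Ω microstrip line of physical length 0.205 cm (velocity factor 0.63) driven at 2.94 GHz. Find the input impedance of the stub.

Z_in ≈ +j38.2 Ω

λ = v/f = 0.63·c / 2.94 GHz = 0.0643 m
βl = 2π·l/λ = 2π × 0.0319 = 11.5°
tan(βl) = 0.203
For a shorted stub, Z_in = jZ_0·tan(βl)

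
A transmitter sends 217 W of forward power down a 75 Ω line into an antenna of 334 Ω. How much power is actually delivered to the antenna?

P_delivered ≈ 130 W

Γ = (334 − 75)/(334 + 75) = 0.633
|Γ|² = 0.401
P_refl = |Γ|²·P_inc = 87 W, P_del = (1 − |Γ|²)·P_inc = 130 W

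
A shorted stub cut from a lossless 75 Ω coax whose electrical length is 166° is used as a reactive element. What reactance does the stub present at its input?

X_in ≈ -18.7 Ω (capacitive)

tan(βl) = -0.249
For a shorted stub, Z_in = jZ_0·tan(βl)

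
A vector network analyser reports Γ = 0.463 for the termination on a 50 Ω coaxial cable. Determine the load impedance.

Z_L ≈ 136 Ω

Z_L = Z_0·(1 + Γ)/(1 − Γ) = 50·(1.46)/(0.537)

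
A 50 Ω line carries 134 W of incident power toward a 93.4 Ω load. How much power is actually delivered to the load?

Γ = (93.4 − 50)/(93.4 + 50) = 0.303
|Γ|² = 0.0916
P_refl = |Γ|²·P_inc = 12.3 W, P_del = (1 − |Γ|²)·P_inc = 122 W

P_delivered ≈ 122 W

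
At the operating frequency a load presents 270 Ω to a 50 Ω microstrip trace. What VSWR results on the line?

VSWR ≈ 5.4

For a purely resistive load, VSWR = R_L/Z_0 or Z_0/R_L (whichever > 1) = 270/50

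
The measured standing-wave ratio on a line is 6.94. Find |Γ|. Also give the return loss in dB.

|Γ| = (S − 1)/(S + 1) = (6.94 − 1)/(6.94 + 1) = 5.94/7.94
RL = −20·log₁₀|Γ| = −20·log₁₀(0.748)

|Γ| ≈ 0.748; return loss ≈ 2.52 dB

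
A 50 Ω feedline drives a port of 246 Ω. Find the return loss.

Γ = (246 − 50)/(246 + 50) = 0.662
RL = −20·log₁₀|Γ| = −20·log₁₀(0.662)

RL ≈ 3.58 dB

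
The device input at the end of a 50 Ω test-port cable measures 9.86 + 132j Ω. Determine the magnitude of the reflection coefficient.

Γ = (Z_L − Z_0)/(Z_L + Z_0) = (-40.14 + j132)/(59.86 + j132)
|Γ| = 138/145

|Γ| ≈ 0.952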